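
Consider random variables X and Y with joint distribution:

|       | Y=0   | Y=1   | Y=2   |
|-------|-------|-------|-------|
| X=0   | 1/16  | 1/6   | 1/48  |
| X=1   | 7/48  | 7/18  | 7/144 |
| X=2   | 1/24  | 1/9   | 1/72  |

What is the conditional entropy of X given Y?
Marginal P(Y) (column sums):
  P(Y=0) = 1/16 + 7/48 + 1/24 = 1/4
  P(Y=1) = 1/6 + 7/18 + 1/9 = 2/3
  P(Y=2) = 1/48 + 7/144 + 1/72 = 1/12

H(X|Y) = -Σ P(X,Y)·log₂ P(X|Y), where P(X|Y) = P(X,Y) / P(Y)
  (X=0,Y=0): P(X|Y) = (1/16)/(1/4) = 1/4;  -(1/16)·log₂(1/4) = 0.1250
  (X=0,Y=1): P(X|Y) = (1/6)/(2/3) = 1/4;  -(1/6)·log₂(1/4) = 0.3333
  (X=0,Y=2): P(X|Y) = (1/48)/(1/12) = 1/4;  -(1/48)·log₂(1/4) = 0.0417
  (X=1,Y=0): P(X|Y) = (7/48)/(1/4) = 7/12;  -(7/48)·log₂(7/12) = 0.1134
  (X=1,Y=1): P(X|Y) = (7/18)/(2/3) = 7/12;  -(7/18)·log₂(7/12) = 0.3024
  (X=1,Y=2): P(X|Y) = (7/144)/(1/12) = 7/12;  -(7/144)·log₂(7/12) = 0.0378
  (X=2,Y=0): P(X|Y) = (1/24)/(1/4) = 1/6;  -(1/24)·log₂(1/6) = 0.1077
  (X=2,Y=1): P(X|Y) = (1/9)/(2/3) = 1/6;  -(1/9)·log₂(1/6) = 0.2872
  (X=2,Y=2): P(X|Y) = (1/72)/(1/12) = 1/6;  -(1/72)·log₂(1/6) = 0.0359
H(X|Y) = 0.1250 + 0.3333 + 0.0417 + 0.1134 + 0.3024 + 0.0378 + 0.1077 + 0.2872 + 0.0359
  = 1.3844 bits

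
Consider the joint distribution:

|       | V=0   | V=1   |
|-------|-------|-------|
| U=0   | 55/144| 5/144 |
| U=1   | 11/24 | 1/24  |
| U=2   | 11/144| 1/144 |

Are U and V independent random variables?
Marginal P(U) (row sums):
  P(U=0) = 55/144 + 5/144 = 5/12
  P(U=1) = 11/24 + 1/24 = 1/2
  P(U=2) = 11/144 + 1/144 = 1/12
Marginal P(V) (column sums):
  P(V=0) = 55/144 + 11/24 + 11/144 = 11/12
  P(V=1) = 5/144 + 1/24 + 1/144 = 1/12

U and V are independent iff P(U=i,V=j) = P(U=i)·P(V=j) for every cell.
  P(U=0)·P(V=0) = 5/12 × 11/12 = 55/144 = P(U=0,V=0) ✓
  P(U=0)·P(V=1) = 5/12 × 1/12 = 5/144 = P(U=0,V=1) ✓
  P(U=1)·P(V=0) = 1/2 × 11/12 = 11/24 = P(U=1,V=0) ✓
  P(U=1)·P(V=1) = 1/2 × 1/12 = 1/24 = P(U=1,V=1) ✓
  P(U=2)·P(V=0) = 1/12 × 11/12 = 11/144 = P(U=2,V=0) ✓
  P(U=2)·P(V=1) = 1/12 × 1/12 = 1/144 = P(U=2,V=1) ✓

Yes, U and V are independent: every cell factors, so I(U;V) = 0 bits.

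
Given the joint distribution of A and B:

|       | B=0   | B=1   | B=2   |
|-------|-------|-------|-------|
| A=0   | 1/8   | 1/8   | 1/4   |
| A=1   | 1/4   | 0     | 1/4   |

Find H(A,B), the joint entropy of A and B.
H(A,B) = -Σ P(A,B) log₂ P(A,B), summed over the non-zero cells:
H(A,B) = -[(1/8)·log₂(1/8) + (1/8)·log₂(1/8) + (1/4)·log₂(1/4) + (1/4)·log₂(1/4) + (1/4)·log₂(1/4)]
  = 0.3750 + 0.3750 + 0.5000 + 0.5000 + 0.5000
  = 2.2500 bits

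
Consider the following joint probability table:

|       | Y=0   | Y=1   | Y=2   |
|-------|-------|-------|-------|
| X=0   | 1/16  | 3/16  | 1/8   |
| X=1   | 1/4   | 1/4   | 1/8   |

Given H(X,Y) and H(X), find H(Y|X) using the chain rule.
From the chain rule: H(X,Y) = H(X) + H(Y|X)
Therefore: H(Y|X) = H(X,Y) - H(X)

H(X,Y) = -[(1/16)·log₂(1/16) + (3/16)·log₂(3/16) + (1/8)·log₂(1/8) + (1/4)·log₂(1/4) + (1/4)·log₂(1/4) + (1/8)·log₂(1/8)]
  = 0.2500 + 0.4528 + 0.3750 + 0.5000 + 0.5000 + 0.3750
  = 2.4528 bits
Marginal P(X) (row sums):
  P(X=0) = 1/16 + 3/16 + 1/8 = 3/8
  P(X=1) = 1/4 + 1/4 + 1/8 = 5/8
H(X) = -[(3/8)·log₂(3/8) + (5/8)·log₂(5/8)]
  = 0.5306 + 0.4238
  = 0.9544 bits

H(Y|X) = 2.4528 - 0.9544 = 1.4984 bits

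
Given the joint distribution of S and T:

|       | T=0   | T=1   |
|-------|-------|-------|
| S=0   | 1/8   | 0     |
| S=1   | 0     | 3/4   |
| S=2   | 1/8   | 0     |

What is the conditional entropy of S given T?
Marginal P(T) (column sums):
  P(T=0) = 1/8 + 0 + 1/8 = 1/4
  P(T=1) = 0 + 3/4 + 0 = 3/4

H(S|T) = -Σ P(S,T)·log₂ P(S|T), where P(S|T) = P(S,T) / P(T)
  (cells with P(S,T) = 0 contribute 0)
  (S=0,T=0): P(S|T) = (1/8)/(1/4) = 1/2;  -(1/8)·log₂(1/2) = 0.1250
  (S=1,T=1): P(S|T) = (3/4)/(3/4) = 1;  -(3/4)·log₂(1) = 0.0000
  (S=2,T=0): P(S|T) = (1/8)/(1/4) = 1/2;  -(1/8)·log₂(1/2) = 0.1250
H(S|T) = 0.1250 + 0.0000 + 0.1250
  = 0.2500 bits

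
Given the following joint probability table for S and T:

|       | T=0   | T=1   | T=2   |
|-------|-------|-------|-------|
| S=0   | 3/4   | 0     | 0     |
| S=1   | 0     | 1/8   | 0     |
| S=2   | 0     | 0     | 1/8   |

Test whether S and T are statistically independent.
Marginal P(S) (row sums):
  P(S=0) = 3/4 + 0 + 0 = 3/4
  P(S=1) = 0 + 1/8 + 0 = 1/8
  P(S=2) = 0 + 0 + 1/8 = 1/8
Marginal P(T) (column sums):
  P(T=0) = 3/4 + 0 + 0 = 3/4
  P(T=1) = 0 + 1/8 + 0 = 1/8
  P(T=2) = 0 + 0 + 1/8 = 1/8

S and T are independent iff P(S=i,T=j) = P(S=i)·P(T=j) for every cell.
  P(S=0)·P(T=0) = 3/4 × 3/4 = 9/16, but P(S=0,T=0) = 3/4 ✗

No, S and T are not independent. Quantitatively, I(S;T) > 0:

H(S) = -[(3/4)·log₂(3/4) + (1/8)·log₂(1/8) + (1/8)·log₂(1/8)]
  = 0.3113 + 0.3750 + 0.3750
  = 1.0613 bits
H(T) = -[(3/4)·log₂(3/4) + (1/8)·log₂(1/8) + (1/8)·log₂(1/8)]
  = 0.3113 + 0.3750 + 0.3750
  = 1.0613 bits
H(S,T) = -[(3/4)·log₂(3/4) + (1/8)·log₂(1/8) + (1/8)·log₂(1/8)]
  = 0.3113 + 0.3750 + 0.3750
  = 1.0613 bits
I(S;T) = H(S) + H(T) - H(S,T) = 1.0613 + 1.0613 - 1.0613 = 1.0613 bits > 0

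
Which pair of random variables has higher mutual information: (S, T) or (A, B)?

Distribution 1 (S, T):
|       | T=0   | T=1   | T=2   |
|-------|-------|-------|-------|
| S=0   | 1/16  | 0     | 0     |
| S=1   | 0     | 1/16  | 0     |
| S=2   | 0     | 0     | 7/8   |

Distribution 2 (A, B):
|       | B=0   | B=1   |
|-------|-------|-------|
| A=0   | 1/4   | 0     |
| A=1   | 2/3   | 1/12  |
Distribution 1 (S, T):
Marginal P(S) (row sums):
  P(S=0) = 1/16 + 0 + 0 = 1/16
  P(S=1) = 0 + 1/16 + 0 = 1/16
  P(S=2) = 0 + 0 + 7/8 = 7/8
Marginal P(T) (column sums):
  P(T=0) = 1/16 + 0 + 0 = 1/16
  P(T=1) = 0 + 1/16 + 0 = 1/16
  P(T=2) = 0 + 0 + 7/8 = 7/8

H(S) = -[(1/16)·log₂(1/16) + (1/16)·log₂(1/16) + (7/8)·log₂(7/8)]
  = 0.2500 + 0.2500 + 0.1686
  = 0.6686 bits
H(T) = -[(1/16)·log₂(1/16) + (1/16)·log₂(1/16) + (7/8)·log₂(7/8)]
  = 0.2500 + 0.2500 + 0.1686
  = 0.6686 bits
H(S,T) = -[(1/16)·log₂(1/16) + (1/16)·log₂(1/16) + (7/8)·log₂(7/8)]
  = 0.2500 + 0.2500 + 0.1686
  = 0.6686 bits

I(S;T) = H(S) + H(T) - H(S,T)
  = 0.6686 + 0.6686 - 0.6686
  = 0.6686 bits

Distribution 2 (A, B):
Marginal P(A) (row sums):
  P(A=0) = 1/4 + 0 = 1/4
  P(A=1) = 2/3 + 1/12 = 3/4
Marginal P(B) (column sums):
  P(B=0) = 1/4 + 2/3 = 11/12
  P(B=1) = 0 + 1/12 = 1/12

H(A) = -[(1/4)·log₂(1/4) + (3/4)·log₂(3/4)]
  = 0.5000 + 0.3113
  = 0.8113 bits
H(B) = -[(11/12)·log₂(11/12) + (1/12)·log₂(1/12)]
  = 0.1151 + 0.2987
  = 0.4138 bits
H(A,B) = -[(1/4)·log₂(1/4) + (2/3)·log₂(2/3) + (1/12)·log₂(1/12)]
  = 0.5000 + 0.3900 + 0.2987
  = 1.1887 bits

I(A;B) = H(A) + H(B) - H(A,B)
  = 0.8113 + 0.4138 - 1.1887
  = 0.0364 bits

I(S;T) = 0.6686 bits > I(A;B) = 0.0364 bits, so (S, T) has the higher mutual information (stronger dependence).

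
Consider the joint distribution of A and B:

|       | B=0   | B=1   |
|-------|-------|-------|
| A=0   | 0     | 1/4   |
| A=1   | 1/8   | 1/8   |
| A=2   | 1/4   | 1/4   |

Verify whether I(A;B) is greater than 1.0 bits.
Marginal P(A) (row sums):
  P(A=0) = 0 + 1/4 = 1/4
  P(A=1) = 1/8 + 1/8 = 1/4
  P(A=2) = 1/4 + 1/4 = 1/2
Marginal P(B) (column sums):
  P(B=0) = 0 + 1/8 + 1/4 = 3/8
  P(B=1) = 1/4 + 1/8 + 1/4 = 5/8

H(A) = -[(1/4)·log₂(1/4) + (1/4)·log₂(1/4) + (1/2)·log₂(1/2)]
  = 0.5000 + 0.5000 + 0.5000
  = 1.5000 bits
H(B) = -[(3/8)·log₂(3/8) + (5/8)·log₂(5/8)]
  = 0.5306 + 0.4238
  = 0.9544 bits
H(A,B) = -[(1/4)·log₂(1/4) + (1/8)·log₂(1/8) + (1/8)·log₂(1/8) + (1/4)·log₂(1/4) + (1/4)·log₂(1/4)]
  = 0.5000 + 0.3750 + 0.3750 + 0.5000 + 0.5000
  = 2.2500 bits

I(A;B) = H(A) + H(B) - H(A,B)
  = 1.5000 + 0.9544 - 2.2500
  = 0.2044 bits

No. I(A;B) = 0.2044 bits, which is ≤ 1.0 bits.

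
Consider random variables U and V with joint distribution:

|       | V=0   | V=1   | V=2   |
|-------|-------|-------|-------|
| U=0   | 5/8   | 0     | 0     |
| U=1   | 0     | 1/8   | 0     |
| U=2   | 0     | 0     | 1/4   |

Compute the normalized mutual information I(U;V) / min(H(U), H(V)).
Marginal P(U) (row sums):
  P(U=0) = 5/8 + 0 + 0 = 5/8
  P(U=1) = 0 + 1/8 + 0 = 1/8
  P(U=2) = 0 + 0 + 1/4 = 1/4
Marginal P(V) (column sums):
  P(V=0) = 5/8 + 0 + 0 = 5/8
  P(V=1) = 0 + 1/8 + 0 = 1/8
  P(V=2) = 0 + 0 + 1/4 = 1/4

H(U) = -[(5/8)·log₂(5/8) + (1/8)·log₂(1/8) + (1/4)·log₂(1/4)]
  = 0.4238 + 0.3750 + 0.5000
  = 1.2988 bits
H(V) = -[(5/8)·log₂(5/8) + (1/8)·log₂(1/8) + (1/4)·log₂(1/4)]
  = 0.4238 + 0.3750 + 0.5000
  = 1.2988 bits
H(U,V) = -[(5/8)·log₂(5/8) + (1/8)·log₂(1/8) + (1/4)·log₂(1/4)]
  = 0.4238 + 0.3750 + 0.5000
  = 1.2988 bits

I(U;V) = H(U) + H(V) - H(U,V)
  = 1.2988 + 1.2988 - 1.2988
  = 1.2988 bits

min(H(U), H(V)) = min(1.2988, 1.2988) = 1.2988 bits
Normalized MI = 1.2988 / 1.2988 = 1.0000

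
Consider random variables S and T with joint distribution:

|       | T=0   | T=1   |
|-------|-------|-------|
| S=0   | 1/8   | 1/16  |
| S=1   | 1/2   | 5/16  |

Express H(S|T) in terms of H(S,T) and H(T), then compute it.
H(S|T) = H(S,T) - H(T)

Marginal P(T) (column sums):
  P(T=0) = 1/8 + 1/2 = 5/8
  P(T=1) = 1/16 + 5/16 = 3/8

H(S,T) = -[(1/8)·log₂(1/8) + (1/16)·log₂(1/16) + (1/2)·log₂(1/2) + (5/16)·log₂(5/16)]
  = 0.3750 + 0.2500 + 0.5000 + 0.5244
  = 1.6494 bits
H(T) = -[(5/8)·log₂(5/8) + (3/8)·log₂(3/8)]
  = 0.4238 + 0.5306
  = 0.9544 bits

H(S|T) = 1.6494 - 0.9544 = 0.6950 bits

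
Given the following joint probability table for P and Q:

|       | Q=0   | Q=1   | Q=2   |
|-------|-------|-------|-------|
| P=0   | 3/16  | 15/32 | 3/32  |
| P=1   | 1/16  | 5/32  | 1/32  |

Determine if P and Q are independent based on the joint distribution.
Marginal P(P) (row sums):
  P(P=0) = 3/16 + 15/32 + 3/32 = 3/4
  P(P=1) = 1/16 + 5/32 + 1/32 = 1/4
Marginal P(Q) (column sums):
  P(Q=0) = 3/16 + 1/16 = 1/4
  P(Q=1) = 15/32 + 5/32 = 5/8
  P(Q=2) = 3/32 + 1/32 = 1/8

P and Q are independent iff P(P=i,Q=j) = P(P=i)·P(Q=j) for every cell.
  P(P=0)·P(Q=0) = 3/4 × 1/4 = 3/16 = P(P=0,Q=0) ✓
  P(P=0)·P(Q=1) = 3/4 × 5/8 = 15/32 = P(P=0,Q=1) ✓
  P(P=0)·P(Q=2) = 3/4 × 1/8 = 3/32 = P(P=0,Q=2) ✓
  P(P=1)·P(Q=0) = 1/4 × 1/4 = 1/16 = P(P=1,Q=0) ✓
  P(P=1)·P(Q=1) = 1/4 × 5/8 = 5/32 = P(P=1,Q=1) ✓
  P(P=1)·P(Q=2) = 1/4 × 1/8 = 1/32 = P(P=1,Q=2) ✓

Yes, P and Q are independent: every cell factors, so I(P;Q) = 0 bits.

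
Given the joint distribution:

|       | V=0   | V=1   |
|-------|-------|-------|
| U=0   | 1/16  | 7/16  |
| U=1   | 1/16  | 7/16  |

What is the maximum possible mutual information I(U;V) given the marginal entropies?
The upper bound on mutual information is I(U;V) ≤ min(H(U), H(V)).

Marginal P(U) (row sums):
  P(U=0) = 1/16 + 7/16 = 1/2
  P(U=1) = 1/16 + 7/16 = 1/2
Marginal P(V) (column sums):
  P(V=0) = 1/16 + 1/16 = 1/8
  P(V=1) = 7/16 + 7/16 = 7/8

H(U) = -[(1/2)·log₂(1/2) + (1/2)·log₂(1/2)]
  = 0.5000 + 0.5000
  = 1.0000 bits
H(V) = -[(1/8)·log₂(1/8) + (7/8)·log₂(7/8)]
  = 0.3750 + 0.1686
  = 0.5436 bits

Maximum possible I(U;V) = min(1.0000, 0.5436) = 0.5436 bits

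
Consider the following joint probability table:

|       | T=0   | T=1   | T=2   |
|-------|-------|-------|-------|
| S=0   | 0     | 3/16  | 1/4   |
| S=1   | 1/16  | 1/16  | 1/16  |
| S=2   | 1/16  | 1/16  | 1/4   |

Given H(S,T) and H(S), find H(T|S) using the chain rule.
From the chain rule: H(S,T) = H(S) + H(T|S)
Therefore: H(T|S) = H(S,T) - H(S)

H(S,T) = -[(3/16)·log₂(3/16) + (1/4)·log₂(1/4) + (1/16)·log₂(1/16) + (1/16)·log₂(1/16) + (1/16)·log₂(1/16) + (1/16)·log₂(1/16) + (1/16)·log₂(1/16) + (1/4)·log₂(1/4)]
  = 0.4528 + 0.5000 + 0.2500 + 0.2500 + 0.2500 + 0.2500 + 0.2500 + 0.5000
  = 2.7028 bits
Marginal P(S) (row sums):
  P(S=0) = 0 + 3/16 + 1/4 = 7/16
  P(S=1) = 1/16 + 1/16 + 1/16 = 3/16
  P(S=2) = 1/16 + 1/16 + 1/4 = 3/8
H(S) = -[(7/16)·log₂(7/16) + (3/16)·log₂(3/16) + (3/8)·log₂(3/8)]
  = 0.5218 + 0.4528 + 0.5306
  = 1.5052 bits

H(T|S) = 2.7028 - 1.5052 = 1.1976 bits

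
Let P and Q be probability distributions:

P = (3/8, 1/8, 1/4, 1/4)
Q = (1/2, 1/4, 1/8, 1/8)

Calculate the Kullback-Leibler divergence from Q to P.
D(P||Q) = Σ P(i) log₂(P(i)/Q(i))
  i=0: (3/8) × log₂((3/8)/(1/2)) = (3/8) × log₂(3/4) = -0.1556
  i=1: (1/8) × log₂((1/8)/(1/4)) = (1/8) × log₂(1/2) = -0.1250
  i=2: (1/4) × log₂((1/4)/(1/8)) = (1/4) × log₂(2) = 0.2500
  i=3: (1/4) × log₂((1/4)/(1/8)) = (1/4) × log₂(2) = 0.2500
D(P||Q) = -0.1556 - 0.1250 + 0.2500 + 0.2500
  = 0.2194 bits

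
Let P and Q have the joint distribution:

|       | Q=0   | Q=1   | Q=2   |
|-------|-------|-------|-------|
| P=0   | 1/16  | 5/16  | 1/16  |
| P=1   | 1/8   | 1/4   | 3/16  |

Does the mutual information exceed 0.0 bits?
Marginal P(P) (row sums):
  P(P=0) = 1/16 + 5/16 + 1/16 = 7/16
  P(P=1) = 1/8 + 1/4 + 3/16 = 9/16
Marginal P(Q) (column sums):
  P(Q=0) = 1/16 + 1/8 = 3/16
  P(Q=1) = 5/16 + 1/4 = 9/16
  P(Q=2) = 1/16 + 3/16 = 1/4

H(P) = -[(7/16)·log₂(7/16) + (9/16)·log₂(9/16)]
  = 0.5218 + 0.4669
  = 0.9887 bits
H(Q) = -[(3/16)·log₂(3/16) + (9/16)·log₂(9/16) + (1/4)·log₂(1/4)]
  = 0.4528 + 0.4669 + 0.5000
  = 1.4197 bits
H(P,Q) = -[(1/16)·log₂(1/16) + (5/16)·log₂(5/16) + (1/16)·log₂(1/16) + (1/8)·log₂(1/8) + (1/4)·log₂(1/4) + (3/16)·log₂(3/16)]
  = 0.2500 + 0.5244 + 0.2500 + 0.3750 + 0.5000 + 0.4528
  = 2.3522 bits

I(P;Q) = H(P) + H(Q) - H(P,Q)
  = 0.9887 + 1.4197 - 2.3522
  = 0.0562 bits

Yes. I(P;Q) = 0.0562 bits, which is > 0.0 bits.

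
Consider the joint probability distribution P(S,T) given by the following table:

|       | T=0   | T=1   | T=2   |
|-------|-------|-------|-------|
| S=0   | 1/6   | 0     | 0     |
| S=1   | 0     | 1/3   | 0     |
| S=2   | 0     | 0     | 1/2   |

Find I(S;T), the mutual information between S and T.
Marginal P(S) (row sums):
  P(S=0) = 1/6 + 0 + 0 = 1/6
  P(S=1) = 0 + 1/3 + 0 = 1/3
  P(S=2) = 0 + 0 + 1/2 = 1/2
Marginal P(T) (column sums):
  P(T=0) = 1/6 + 0 + 0 = 1/6
  P(T=1) = 0 + 1/3 + 0 = 1/3
  P(T=2) = 0 + 0 + 1/2 = 1/2

H(S) = -[(1/6)·log₂(1/6) + (1/3)·log₂(1/3) + (1/2)·log₂(1/2)]
  = 0.4308 + 0.5283 + 0.5000
  = 1.4591 bits
H(T) = -[(1/6)·log₂(1/6) + (1/3)·log₂(1/3) + (1/2)·log₂(1/2)]
  = 0.4308 + 0.5283 + 0.5000
  = 1.4591 bits
H(S,T) = -[(1/6)·log₂(1/6) + (1/3)·log₂(1/3) + (1/2)·log₂(1/2)]
  = 0.4308 + 0.5283 + 0.5000
  = 1.4591 bits

I(S;T) = H(S) + H(T) - H(S,T)
  = 1.4591 + 1.4591 - 1.4591
  = 1.4591 bits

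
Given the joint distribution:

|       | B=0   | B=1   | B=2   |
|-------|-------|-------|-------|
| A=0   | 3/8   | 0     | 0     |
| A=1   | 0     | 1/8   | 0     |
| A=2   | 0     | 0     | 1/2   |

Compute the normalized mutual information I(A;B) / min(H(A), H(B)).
Marginal P(A) (row sums):
  P(A=0) = 3/8 + 0 + 0 = 3/8
  P(A=1) = 0 + 1/8 + 0 = 1/8
  P(A=2) = 0 + 0 + 1/2 = 1/2
Marginal P(B) (column sums):
  P(B=0) = 3/8 + 0 + 0 = 3/8
  P(B=1) = 0 + 1/8 + 0 = 1/8
  P(B=2) = 0 + 0 + 1/2 = 1/2

H(A) = -[(3/8)·log₂(3/8) + (1/8)·log₂(1/8) + (1/2)·log₂(1/2)]
  = 0.5306 + 0.3750 + 0.5000
  = 1.4056 bits
H(B) = -[(3/8)·log₂(3/8) + (1/8)·log₂(1/8) + (1/2)·log₂(1/2)]
  = 0.5306 + 0.3750 + 0.5000
  = 1.4056 bits
H(A,B) = -[(3/8)·log₂(3/8) + (1/8)·log₂(1/8) + (1/2)·log₂(1/2)]
  = 0.5306 + 0.3750 + 0.5000
  = 1.4056 bits

I(A;B) = H(A) + H(B) - H(A,B)
  = 1.4056 + 1.4056 - 1.4056
  = 1.4056 bits

min(H(A), H(B)) = min(1.4056, 1.4056) = 1.4056 bits
Normalized MI = 1.4056 / 1.4056 = 1.0000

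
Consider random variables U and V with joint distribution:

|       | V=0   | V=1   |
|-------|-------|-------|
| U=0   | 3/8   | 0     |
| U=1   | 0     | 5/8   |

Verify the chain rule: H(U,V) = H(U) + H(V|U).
Left side:
H(U,V) = -[(3/8)·log₂(3/8) + (5/8)·log₂(5/8)]
  = 0.5306 + 0.4238
  = 0.9544 bits

Right side:
Marginal P(U) (row sums):
  P(U=0) = 3/8 + 0 = 3/8
  P(U=1) = 0 + 5/8 = 5/8
H(U) = -[(3/8)·log₂(3/8) + (5/8)·log₂(5/8)]
  = 0.5306 + 0.4238
  = 0.9544 bits
H(V|U) = -Σ P(U,V)·log₂ P(V|U), where P(V|U) = P(U,V) / P(U)
  (cells with P(U,V) = 0 contribute 0)
  (U=0,V=0): P(V|U) = (3/8)/(3/8) = 1;  -(3/8)·log₂(1) = 0.0000
  (U=1,V=1): P(V|U) = (5/8)/(5/8) = 1;  -(5/8)·log₂(1) = 0.0000
H(V|U) = 0.0000 + 0.0000
  = 0.0000 bits
H(U) + H(V|U) = 0.9544 + 0.0000 = 0.9544 bits

Both sides equal 0.9544 bits, so the chain rule holds ✓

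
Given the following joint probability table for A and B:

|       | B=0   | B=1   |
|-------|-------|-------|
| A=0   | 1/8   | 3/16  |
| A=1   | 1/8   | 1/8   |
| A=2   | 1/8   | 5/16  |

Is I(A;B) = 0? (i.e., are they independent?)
Marginal P(A) (row sums):
  P(A=0) = 1/8 + 3/16 = 5/16
  P(A=1) = 1/8 + 1/8 = 1/4
  P(A=2) = 1/8 + 5/16 = 7/16
Marginal P(B) (column sums):
  P(B=0) = 1/8 + 1/8 + 1/8 = 3/8
  P(B=1) = 3/16 + 1/8 + 5/16 = 5/8

A and B are independent iff P(A=i,B=j) = P(A=i)·P(B=j) for every cell.
  P(A=0)·P(B=0) = 5/16 × 3/8 = 15/128, but P(A=0,B=0) = 1/8 ✗

No, A and B are not independent. Quantitatively, I(A;B) > 0:

H(A) = -[(5/16)·log₂(5/16) + (1/4)·log₂(1/4) + (7/16)·log₂(7/16)]
  = 0.5244 + 0.5000 + 0.5218
  = 1.5462 bits
H(B) = -[(3/8)·log₂(3/8) + (5/8)·log₂(5/8)]
  = 0.5306 + 0.4238
  = 0.9544 bits
H(A,B) = -[(1/8)·log₂(1/8) + (3/16)·log₂(3/16) + (1/8)·log₂(1/8) + (1/8)·log₂(1/8) + (1/8)·log₂(1/8) + (5/16)·log₂(5/16)]
  = 0.3750 + 0.4528 + 0.3750 + 0.3750 + 0.3750 + 0.5244
  = 2.4772 bits
I(A;B) = H(A) + H(B) - H(A,B) = 1.5462 + 0.9544 - 2.4772 = 0.0234 bits > 0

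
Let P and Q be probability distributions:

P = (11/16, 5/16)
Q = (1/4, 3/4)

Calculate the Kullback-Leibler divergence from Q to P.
D(P||Q) = Σ P(i) log₂(P(i)/Q(i))
  i=0: (11/16) × log₂((11/16)/(1/4)) = (11/16) × log₂(11/4) = 1.0034
  i=1: (5/16) × log₂((5/16)/(3/4)) = (5/16) × log₂(5/12) = -0.3947
D(P||Q) = 1.0034 - 0.3947
  = 0.6087 bits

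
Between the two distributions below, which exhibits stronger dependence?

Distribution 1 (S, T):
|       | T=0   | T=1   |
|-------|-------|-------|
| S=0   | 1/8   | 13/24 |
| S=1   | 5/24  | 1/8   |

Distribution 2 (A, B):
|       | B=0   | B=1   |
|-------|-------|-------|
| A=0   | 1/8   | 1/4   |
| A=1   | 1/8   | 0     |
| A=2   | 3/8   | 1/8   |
Distribution 1 (S, T):
Marginal P(S) (row sums):
  P(S=0) = 1/8 + 13/24 = 2/3
  P(S=1) = 5/24 + 1/8 = 1/3
Marginal P(T) (column sums):
  P(T=0) = 1/8 + 5/24 = 1/3
  P(T=1) = 13/24 + 1/8 = 2/3

H(S) = -[(2/3)·log₂(2/3) + (1/3)·log₂(1/3)]
  = 0.3900 + 0.5283
  = 0.9183 bits
H(T) = -[(1/3)·log₂(1/3) + (2/3)·log₂(2/3)]
  = 0.5283 + 0.3900
  = 0.9183 bits
H(S,T) = -[(1/8)·log₂(1/8) + (13/24)·log₂(13/24) + (5/24)·log₂(5/24) + (1/8)·log₂(1/8)]
  = 0.3750 + 0.4791 + 0.4715 + 0.3750
  = 1.7006 bits

I(S;T) = H(S) + H(T) - H(S,T)
  = 0.9183 + 0.9183 - 1.7006
  = 0.1360 bits

Distribution 2 (A, B):
Marginal P(A) (row sums):
  P(A=0) = 1/8 + 1/4 = 3/8
  P(A=1) = 1/8 + 0 = 1/8
  P(A=2) = 3/8 + 1/8 = 1/2
Marginal P(B) (column sums):
  P(B=0) = 1/8 + 1/8 + 3/8 = 5/8
  P(B=1) = 1/4 + 0 + 1/8 = 3/8

H(A) = -[(3/8)·log₂(3/8) + (1/8)·log₂(1/8) + (1/2)·log₂(1/2)]
  = 0.5306 + 0.3750 + 0.5000
  = 1.4056 bits
H(B) = -[(5/8)·log₂(5/8) + (3/8)·log₂(3/8)]
  = 0.4238 + 0.5306
  = 0.9544 bits
H(A,B) = -[(1/8)·log₂(1/8) + (1/4)·log₂(1/4) + (1/8)·log₂(1/8) + (3/8)·log₂(3/8) + (1/8)·log₂(1/8)]
  = 0.3750 + 0.5000 + 0.3750 + 0.5306 + 0.3750
  = 2.1556 bits

I(A;B) = H(A) + H(B) - H(A,B)
  = 1.4056 + 0.9544 - 2.1556
  = 0.2044 bits

I(A;B) = 0.2044 bits > I(S;T) = 0.1360 bits, so (A, B) has the higher mutual information (stronger dependence).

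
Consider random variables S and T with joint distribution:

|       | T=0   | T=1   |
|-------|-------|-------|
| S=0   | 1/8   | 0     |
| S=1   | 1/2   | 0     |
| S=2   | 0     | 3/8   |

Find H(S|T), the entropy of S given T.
Marginal P(T) (column sums):
  P(T=0) = 1/8 + 1/2 + 0 = 5/8
  P(T=1) = 0 + 0 + 3/8 = 3/8

H(S|T) = -Σ P(S,T)·log₂ P(S|T), where P(S|T) = P(S,T) / P(T)
  (cells with P(S,T) = 0 contribute 0)
  (S=0,T=0): P(S|T) = (1/8)/(5/8) = 1/5;  -(1/8)·log₂(1/5) = 0.2902
  (S=1,T=0): P(S|T) = (1/2)/(5/8) = 4/5;  -(1/2)·log₂(4/5) = 0.1610
  (S=2,T=1): P(S|T) = (3/8)/(3/8) = 1;  -(3/8)·log₂(1) = 0.0000
H(S|T) = 0.2902 + 0.1610 + 0.0000
  = 0.4512 bits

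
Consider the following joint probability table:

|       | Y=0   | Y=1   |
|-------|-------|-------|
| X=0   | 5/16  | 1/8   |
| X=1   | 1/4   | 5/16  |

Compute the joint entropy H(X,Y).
H(X,Y) = -Σ P(X,Y) log₂ P(X,Y), summed over the non-zero cells:
H(X,Y) = -[(5/16)·log₂(5/16) + (1/8)·log₂(1/8) + (1/4)·log₂(1/4) + (5/16)·log₂(5/16)]
  = 0.5244 + 0.3750 + 0.5000 + 0.5244
  = 1.9238 bits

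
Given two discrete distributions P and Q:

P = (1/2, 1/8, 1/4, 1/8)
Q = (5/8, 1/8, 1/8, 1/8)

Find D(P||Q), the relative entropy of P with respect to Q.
D(P||Q) = Σ P(i) log₂(P(i)/Q(i))
  i=0: (1/2) × log₂((1/2)/(5/8)) = (1/2) × log₂(4/5) = -0.1610
  i=1: (1/8) × log₂((1/8)/(1/8)) = (1/8) × log₂(1) = 0.0000
  i=2: (1/4) × log₂((1/4)/(1/8)) = (1/4) × log₂(2) = 0.2500
  i=3: (1/8) × log₂((1/8)/(1/8)) = (1/8) × log₂(1) = 0.0000
D(P||Q) = -0.1610 + 0.0000 + 0.2500 + 0.0000
  = 0.0890 bits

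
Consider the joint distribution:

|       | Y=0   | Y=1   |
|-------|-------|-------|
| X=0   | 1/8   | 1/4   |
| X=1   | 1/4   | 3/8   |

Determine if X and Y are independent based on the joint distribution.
Marginal P(X) (row sums):
  P(X=0) = 1/8 + 1/4 = 3/8
  P(X=1) = 1/4 + 3/8 = 5/8
Marginal P(Y) (column sums):
  P(Y=0) = 1/8 + 1/4 = 3/8
  P(Y=1) = 1/4 + 3/8 = 5/8

X and Y are independent iff P(X=i,Y=j) = P(X=i)·P(Y=j) for every cell.
  P(X=0)·P(Y=0) = 3/8 × 3/8 = 9/64, but P(X=0,Y=0) = 1/8 ✗

No, X and Y are not independent. Quantitatively, I(X;Y) > 0:

H(X) = -[(3/8)·log₂(3/8) + (5/8)·log₂(5/8)]
  = 0.5306 + 0.4238
  = 0.9544 bits
H(Y) = -[(3/8)·log₂(3/8) + (5/8)·log₂(5/8)]
  = 0.5306 + 0.4238
  = 0.9544 bits
H(X,Y) = -[(1/8)·log₂(1/8) + (1/4)·log₂(1/4) + (1/4)·log₂(1/4) + (3/8)·log₂(3/8)]
  = 0.3750 + 0.5000 + 0.5000 + 0.5306
  = 1.9056 bits
I(X;Y) = H(X) + H(Y) - H(X,Y) = 0.9544 + 0.9544 - 1.9056 = 0.0032 bits > 0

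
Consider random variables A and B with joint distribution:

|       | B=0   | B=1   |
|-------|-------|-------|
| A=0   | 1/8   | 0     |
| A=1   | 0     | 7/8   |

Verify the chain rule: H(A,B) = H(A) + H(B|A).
Left side:
H(A,B) = -[(1/8)·log₂(1/8) + (7/8)·log₂(7/8)]
  = 0.3750 + 0.1686
  = 0.5436 bits

Right side:
Marginal P(A) (row sums):
  P(A=0) = 1/8 + 0 = 1/8
  P(A=1) = 0 + 7/8 = 7/8
H(A) = -[(1/8)·log₂(1/8) + (7/8)·log₂(7/8)]
  = 0.3750 + 0.1686
  = 0.5436 bits
H(B|A) = -Σ P(A,B)·log₂ P(B|A), where P(B|A) = P(A,B) / P(A)
  (cells with P(A,B) = 0 contribute 0)
  (A=0,B=0): P(B|A) = (1/8)/(1/8) = 1;  -(1/8)·log₂(1) = 0.0000
  (A=1,B=1): P(B|A) = (7/8)/(7/8) = 1;  -(7/8)·log₂(1) = 0.0000
H(B|A) = 0.0000 + 0.0000
  = 0.0000 bits
H(A) + H(B|A) = 0.5436 + 0.0000 = 0.5436 bits

Both sides equal 0.5436 bits, so the chain rule holds ✓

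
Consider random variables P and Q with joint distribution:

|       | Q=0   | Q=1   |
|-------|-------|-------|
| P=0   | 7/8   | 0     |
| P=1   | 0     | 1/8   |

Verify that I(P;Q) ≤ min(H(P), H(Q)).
Marginal P(P) (row sums):
  P(P=0) = 7/8 + 0 = 7/8
  P(P=1) = 0 + 1/8 = 1/8
Marginal P(Q) (column sums):
  P(Q=0) = 7/8 + 0 = 7/8
  P(Q=1) = 0 + 1/8 = 1/8

H(P) = -[(7/8)·log₂(7/8) + (1/8)·log₂(1/8)]
  = 0.1686 + 0.3750
  = 0.5436 bits
H(Q) = -[(7/8)·log₂(7/8) + (1/8)·log₂(1/8)]
  = 0.1686 + 0.3750
  = 0.5436 bits
H(P,Q) = -[(7/8)·log₂(7/8) + (1/8)·log₂(1/8)]
  = 0.1686 + 0.3750
  = 0.5436 bits

I(P;Q) = H(P) + H(Q) - H(P,Q)
  = 0.5436 + 0.5436 - 0.5436
  = 0.5436 bits

min(H(P), H(Q)) = min(0.5436, 0.5436) = 0.5436 bits
Since 0.5436 ≤ 0.5436, the bound is satisfied ✓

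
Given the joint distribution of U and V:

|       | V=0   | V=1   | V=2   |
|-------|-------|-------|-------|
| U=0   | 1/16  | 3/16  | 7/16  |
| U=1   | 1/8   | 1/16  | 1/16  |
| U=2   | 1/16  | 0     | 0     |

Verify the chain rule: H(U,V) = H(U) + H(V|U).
Left side:
H(U,V) = -[(1/16)·log₂(1/16) + (3/16)·log₂(3/16) + (7/16)·log₂(7/16) + (1/8)·log₂(1/8) + (1/16)·log₂(1/16) + (1/16)·log₂(1/16) + (1/16)·log₂(1/16)]
  = 0.2500 + 0.4528 + 0.5218 + 0.3750 + 0.2500 + 0.2500 + 0.2500
  = 2.3496 bits

Right side:
Marginal P(U) (row sums):
  P(U=0) = 1/16 + 3/16 + 7/16 = 11/16
  P(U=1) = 1/8 + 1/16 + 1/16 = 1/4
  P(U=2) = 1/16 + 0 + 0 = 1/16
H(U) = -[(11/16)·log₂(11/16) + (1/4)·log₂(1/4) + (1/16)·log₂(1/16)]
  = 0.3716 + 0.5000 + 0.2500
  = 1.1216 bits
H(V|U) = -Σ P(U,V)·log₂ P(V|U), where P(V|U) = P(U,V) / P(U)
  (cells with P(U,V) = 0 contribute 0)
  (U=0,V=0): P(V|U) = (1/16)/(11/16) = 1/11;  -(1/16)·log₂(1/11) = 0.2162
  (U=0,V=1): P(V|U) = (3/16)/(11/16) = 3/11;  -(3/16)·log₂(3/11) = 0.3515
  (U=0,V=2): P(V|U) = (7/16)/(11/16) = 7/11;  -(7/16)·log₂(7/11) = 0.2853
  (U=1,V=0): P(V|U) = (1/8)/(1/4) = 1/2;  -(1/8)·log₂(1/2) = 0.1250
  (U=1,V=1): P(V|U) = (1/16)/(1/4) = 1/4;  -(1/16)·log₂(1/4) = 0.1250
  (U=1,V=2): P(V|U) = (1/16)/(1/4) = 1/4;  -(1/16)·log₂(1/4) = 0.1250
  (U=2,V=0): P(V|U) = (1/16)/(1/16) = 1;  -(1/16)·log₂(1) = 0.0000
H(V|U) = 0.2162 + 0.3515 + 0.2853 + 0.1250 + 0.1250 + 0.1250 + 0.0000
  = 1.2280 bits
H(U) + H(V|U) = 1.1216 + 1.2280 = 2.3496 bits

Both sides equal 2.3496 bits, so the chain rule holds ✓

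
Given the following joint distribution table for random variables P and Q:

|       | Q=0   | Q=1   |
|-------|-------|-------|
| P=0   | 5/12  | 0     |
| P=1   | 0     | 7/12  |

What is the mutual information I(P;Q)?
Marginal P(P) (row sums):
  P(P=0) = 5/12 + 0 = 5/12
  P(P=1) = 0 + 7/12 = 7/12
Marginal P(Q) (column sums):
  P(Q=0) = 5/12 + 0 = 5/12
  P(Q=1) = 0 + 7/12 = 7/12

H(P) = -[(5/12)·log₂(5/12) + (7/12)·log₂(7/12)]
  = 0.5263 + 0.4536
  = 0.9799 bits
H(Q) = -[(5/12)·log₂(5/12) + (7/12)·log₂(7/12)]
  = 0.5263 + 0.4536
  = 0.9799 bits
H(P,Q) = -[(5/12)·log₂(5/12) + (7/12)·log₂(7/12)]
  = 0.5263 + 0.4536
  = 0.9799 bits

I(P;Q) = H(P) + H(Q) - H(P,Q)
  = 0.9799 + 0.9799 - 0.9799
  = 0.9799 bits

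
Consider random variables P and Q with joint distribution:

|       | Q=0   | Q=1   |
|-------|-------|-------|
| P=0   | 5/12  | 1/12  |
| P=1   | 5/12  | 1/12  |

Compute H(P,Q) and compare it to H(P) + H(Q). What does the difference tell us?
Marginal P(P) (row sums):
  P(P=0) = 5/12 + 1/12 = 1/2
  P(P=1) = 5/12 + 1/12 = 1/2
Marginal P(Q) (column sums):
  P(Q=0) = 5/12 + 5/12 = 5/6
  P(Q=1) = 1/12 + 1/12 = 1/6

H(P,Q) = -[(5/12)·log₂(5/12) + (1/12)·log₂(1/12) + (5/12)·log₂(5/12) + (1/12)·log₂(1/12)]
  = 0.5263 + 0.2987 + 0.5263 + 0.2987
  = 1.6500 bits
H(P) = -[(1/2)·log₂(1/2) + (1/2)·log₂(1/2)]
  = 0.5000 + 0.5000
  = 1.0000 bits
H(Q) = -[(5/6)·log₂(5/6) + (1/6)·log₂(1/6)]
  = 0.2192 + 0.4308
  = 0.6500 bits

H(P) + H(Q) = 1.0000 + 0.6500 = 1.6500 bits
Difference: H(P) + H(Q) - H(P,Q) = 1.6500 - 1.6500 = 0.0000 bits = I(P;Q)

The difference is the mutual information; it is 0 here, so P and Q are independent (the joint entropy equals the sum of the marginal entropies).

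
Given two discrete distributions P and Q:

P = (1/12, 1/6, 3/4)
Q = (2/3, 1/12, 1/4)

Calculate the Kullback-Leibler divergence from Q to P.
D(P||Q) = Σ P(i) log₂(P(i)/Q(i))
  i=0: (1/12) × log₂((1/12)/(2/3)) = (1/12) × log₂(1/8) = -0.2500
  i=1: (1/6) × log₂((1/6)/(1/12)) = (1/6) × log₂(2) = 0.1667
  i=2: (3/4) × log₂((3/4)/(1/4)) = (3/4) × log₂(3) = 1.1887
D(P||Q) = -0.2500 + 0.1667 + 1.1887
  = 1.1054 bits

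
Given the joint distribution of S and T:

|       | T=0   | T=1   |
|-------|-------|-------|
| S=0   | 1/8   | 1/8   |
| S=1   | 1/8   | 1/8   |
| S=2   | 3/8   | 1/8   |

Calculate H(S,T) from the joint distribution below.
H(S,T) = -Σ P(S,T) log₂ P(S,T), summed over the non-zero cells:
H(S,T) = -[(1/8)·log₂(1/8) + (1/8)·log₂(1/8) + (1/8)·log₂(1/8) + (1/8)·log₂(1/8) + (3/8)·log₂(3/8) + (1/8)·log₂(1/8)]
  = 0.3750 + 0.3750 + 0.3750 + 0.3750 + 0.5306 + 0.3750
  = 2.4056 bits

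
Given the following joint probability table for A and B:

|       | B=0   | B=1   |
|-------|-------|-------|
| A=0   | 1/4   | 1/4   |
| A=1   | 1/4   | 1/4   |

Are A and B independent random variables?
Marginal P(A) (row sums):
  P(A=0) = 1/4 + 1/4 = 1/2
  P(A=1) = 1/4 + 1/4 = 1/2
Marginal P(B) (column sums):
  P(B=0) = 1/4 + 1/4 = 1/2
  P(B=1) = 1/4 + 1/4 = 1/2

A and B are independent iff P(A=i,B=j) = P(A=i)·P(B=j) for every cell.
  P(A=0)·P(B=0) = 1/2 × 1/2 = 1/4 = P(A=0,B=0) ✓
  P(A=0)·P(B=1) = 1/2 × 1/2 = 1/4 = P(A=0,B=1) ✓
  P(A=1)·P(B=0) = 1/2 × 1/2 = 1/4 = P(A=1,B=0) ✓
  P(A=1)·P(B=1) = 1/2 × 1/2 = 1/4 = P(A=1,B=1) ✓

Yes, A and B are independent: every cell factors, so I(A;B) = 0 bits.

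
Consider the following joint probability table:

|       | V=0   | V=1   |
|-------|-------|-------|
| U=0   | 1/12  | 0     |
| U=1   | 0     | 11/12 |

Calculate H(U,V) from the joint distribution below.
H(U,V) = -Σ P(U,V) log₂ P(U,V), summed over the non-zero cells:
H(U,V) = -[(1/12)·log₂(1/12) + (11/12)·log₂(11/12)]
  = 0.2987 + 0.1151
  = 0.4138 bits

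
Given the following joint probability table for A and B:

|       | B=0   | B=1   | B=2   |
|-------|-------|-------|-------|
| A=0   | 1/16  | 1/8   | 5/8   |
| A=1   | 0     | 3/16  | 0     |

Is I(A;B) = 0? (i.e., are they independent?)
Marginal P(A) (row sums):
  P(A=0) = 1/16 + 1/8 + 5/8 = 13/16
  P(A=1) = 0 + 3/16 + 0 = 3/16
Marginal P(B) (column sums):
  P(B=0) = 1/16 + 0 = 1/16
  P(B=1) = 1/8 + 3/16 = 5/16
  P(B=2) = 5/8 + 0 = 5/8

A and B are independent iff P(A=i,B=j) = P(A=i)·P(B=j) for every cell.
  P(A=0)·P(B=0) = 13/16 × 1/16 = 13/256, but P(A=0,B=0) = 1/16 ✗

No, A and B are not independent. Quantitatively, I(A;B) > 0:

H(A) = -[(13/16)·log₂(13/16) + (3/16)·log₂(3/16)]
  = 0.2434 + 0.4528
  = 0.6962 bits
H(B) = -[(1/16)·log₂(1/16) + (5/16)·log₂(5/16) + (5/8)·log₂(5/8)]
  = 0.2500 + 0.5244 + 0.4238
  = 1.1982 bits
H(A,B) = -[(1/16)·log₂(1/16) + (1/8)·log₂(1/8) + (5/8)·log₂(5/8) + (3/16)·log₂(3/16)]
  = 0.2500 + 0.3750 + 0.4238 + 0.4528
  = 1.5016 bits
I(A;B) = H(A) + H(B) - H(A,B) = 0.6962 + 1.1982 - 1.5016 = 0.3928 bits > 0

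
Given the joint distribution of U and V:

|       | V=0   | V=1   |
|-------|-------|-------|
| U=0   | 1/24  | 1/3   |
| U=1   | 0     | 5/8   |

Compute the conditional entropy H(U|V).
Marginal P(V) (column sums):
  P(V=0) = 1/24 + 0 = 1/24
  P(V=1) = 1/3 + 5/8 = 23/24

H(U|V) = -Σ P(U,V)·log₂ P(U|V), where P(U|V) = P(U,V) / P(V)
  (cells with P(U,V) = 0 contribute 0)
  (U=0,V=0): P(U|V) = (1/24)/(1/24) = 1;  -(1/24)·log₂(1) = 0.0000
  (U=0,V=1): P(U|V) = (1/3)/(23/24) = 8/23;  -(1/3)·log₂(8/23) = 0.5079
  (U=1,V=1): P(U|V) = (5/8)/(23/24) = 15/23;  -(5/8)·log₂(15/23) = 0.3854
H(U|V) = 0.0000 + 0.5079 + 0.3854
  = 0.8933 bits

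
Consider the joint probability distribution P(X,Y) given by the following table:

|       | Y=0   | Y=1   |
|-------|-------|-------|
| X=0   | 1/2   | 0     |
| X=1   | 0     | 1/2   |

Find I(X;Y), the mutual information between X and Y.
Marginal P(X) (row sums):
  P(X=0) = 1/2 + 0 = 1/2
  P(X=1) = 0 + 1/2 = 1/2
Marginal P(Y) (column sums):
  P(Y=0) = 1/2 + 0 = 1/2
  P(Y=1) = 0 + 1/2 = 1/2

H(X) = -[(1/2)·log₂(1/2) + (1/2)·log₂(1/2)]
  = 0.5000 + 0.5000
  = 1.0000 bits
H(Y) = -[(1/2)·log₂(1/2) + (1/2)·log₂(1/2)]
  = 0.5000 + 0.5000
  = 1.0000 bits
H(X,Y) = -[(1/2)·log₂(1/2) + (1/2)·log₂(1/2)]
  = 0.5000 + 0.5000
  = 1.0000 bits

I(X;Y) = H(X) + H(Y) - H(X,Y)
  = 1.0000 + 1.0000 - 1.0000
  = 1.0000 bits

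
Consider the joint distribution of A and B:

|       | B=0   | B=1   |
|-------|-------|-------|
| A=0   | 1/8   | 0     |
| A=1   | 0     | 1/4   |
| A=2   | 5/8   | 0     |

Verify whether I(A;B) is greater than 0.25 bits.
Marginal P(A) (row sums):
  P(A=0) = 1/8 + 0 = 1/8
  P(A=1) = 0 + 1/4 = 1/4
  P(A=2) = 5/8 + 0 = 5/8
Marginal P(B) (column sums):
  P(B=0) = 1/8 + 0 + 5/8 = 3/4
  P(B=1) = 0 + 1/4 + 0 = 1/4

H(A) = -[(1/8)·log₂(1/8) + (1/4)·log₂(1/4) + (5/8)·log₂(5/8)]
  = 0.3750 + 0.5000 + 0.4238
  = 1.2988 bits
H(B) = -[(3/4)·log₂(3/4) + (1/4)·log₂(1/4)]
  = 0.3113 + 0.5000
  = 0.8113 bits
H(A,B) = -[(1/8)·log₂(1/8) + (1/4)·log₂(1/4) + (5/8)·log₂(5/8)]
  = 0.3750 + 0.5000 + 0.4238
  = 1.2988 bits

I(A;B) = H(A) + H(B) - H(A,B)
  = 1.2988 + 0.8113 - 1.2988
  = 0.8113 bits

Yes. I(A;B) = 0.8113 bits, which is > 0.25 bits.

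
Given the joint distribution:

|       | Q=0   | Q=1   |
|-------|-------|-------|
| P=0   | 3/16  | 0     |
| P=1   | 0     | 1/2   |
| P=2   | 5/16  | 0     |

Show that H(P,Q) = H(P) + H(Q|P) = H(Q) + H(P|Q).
Marginal P(P) (row sums):
  P(P=0) = 3/16 + 0 = 3/16
  P(P=1) = 0 + 1/2 = 1/2
  P(P=2) = 5/16 + 0 = 5/16
Marginal P(Q) (column sums):
  P(Q=0) = 3/16 + 0 + 5/16 = 1/2
  P(Q=1) = 0 + 1/2 + 0 = 1/2

Decomposition 1: H(P) + H(Q|P)
H(P) = -[(3/16)·log₂(3/16) + (1/2)·log₂(1/2) + (5/16)·log₂(5/16)]
  = 0.4528 + 0.5000 + 0.5244
  = 1.4772 bits
H(Q|P) = -Σ P(P,Q)·log₂ P(Q|P), where P(Q|P) = P(P,Q) / P(P)
  (cells with P(P,Q) = 0 contribute 0)
  (P=0,Q=0): P(Q|P) = (3/16)/(3/16) = 1;  -(3/16)·log₂(1) = 0.0000
  (P=1,Q=1): P(Q|P) = (1/2)/(1/2) = 1;  -(1/2)·log₂(1) = 0.0000
  (P=2,Q=0): P(Q|P) = (5/16)/(5/16) = 1;  -(5/16)·log₂(1) = 0.0000
H(Q|P) = 0.0000 + 0.0000 + 0.0000
  = 0.0000 bits
H(P) + H(Q|P) = 1.4772 + 0.0000 = 1.4772 bits

Decomposition 2: H(Q) + H(P|Q)
H(Q) = -[(1/2)·log₂(1/2) + (1/2)·log₂(1/2)]
  = 0.5000 + 0.5000
  = 1.0000 bits
H(P|Q) = -Σ P(P,Q)·log₂ P(P|Q), where P(P|Q) = P(P,Q) / P(Q)
  (cells with P(P,Q) = 0 contribute 0)
  (P=0,Q=0): P(P|Q) = (3/16)/(1/2) = 3/8;  -(3/16)·log₂(3/8) = 0.2653
  (P=1,Q=1): P(P|Q) = (1/2)/(1/2) = 1;  -(1/2)·log₂(1) = 0.0000
  (P=2,Q=0): P(P|Q) = (5/16)/(1/2) = 5/8;  -(5/16)·log₂(5/8) = 0.2119
H(P|Q) = 0.2653 + 0.0000 + 0.2119
  = 0.4772 bits
H(Q) + H(P|Q) = 1.0000 + 0.4772 = 1.4772 bits

Direct computation of the joint entropy:
H(P,Q) = -[(3/16)·log₂(3/16) + (1/2)·log₂(1/2) + (5/16)·log₂(5/16)]
  = 0.4528 + 0.5000 + 0.5244
  = 1.4772 bits

All three agree: H(P,Q) = 1.4772 bits ✓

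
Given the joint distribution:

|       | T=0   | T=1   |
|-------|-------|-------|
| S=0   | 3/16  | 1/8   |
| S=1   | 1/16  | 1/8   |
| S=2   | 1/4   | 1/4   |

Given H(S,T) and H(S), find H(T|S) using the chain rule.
From the chain rule: H(S,T) = H(S) + H(T|S)
Therefore: H(T|S) = H(S,T) - H(S)

H(S,T) = -[(3/16)·log₂(3/16) + (1/8)·log₂(1/8) + (1/16)·log₂(1/16) + (1/8)·log₂(1/8) + (1/4)·log₂(1/4) + (1/4)·log₂(1/4)]
  = 0.4528 + 0.3750 + 0.2500 + 0.3750 + 0.5000 + 0.5000
  = 2.4528 bits
Marginal P(S) (row sums):
  P(S=0) = 3/16 + 1/8 = 5/16
  P(S=1) = 1/16 + 1/8 = 3/16
  P(S=2) = 1/4 + 1/4 = 1/2
H(S) = -[(5/16)·log₂(5/16) + (3/16)·log₂(3/16) + (1/2)·log₂(1/2)]
  = 0.5244 + 0.4528 + 0.5000
  = 1.4772 bits

H(T|S) = 2.4528 - 1.4772 = 0.9756 bits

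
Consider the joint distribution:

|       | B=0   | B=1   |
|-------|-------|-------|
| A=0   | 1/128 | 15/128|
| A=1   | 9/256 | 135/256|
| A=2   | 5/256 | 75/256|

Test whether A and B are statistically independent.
Marginal P(A) (row sums):
  P(A=0) = 1/128 + 15/128 = 1/8
  P(A=1) = 9/256 + 135/256 = 9/16
  P(A=2) = 5/256 + 75/256 = 5/16
Marginal P(B) (column sums):
  P(B=0) = 1/128 + 9/256 + 5/256 = 1/16
  P(B=1) = 15/128 + 135/256 + 75/256 = 15/16

A and B are independent iff P(A=i,B=j) = P(A=i)·P(B=j) for every cell.
  P(A=0)·P(B=0) = 1/8 × 1/16 = 1/128 = P(A=0,B=0) ✓
  P(A=0)·P(B=1) = 1/8 × 15/16 = 15/128 = P(A=0,B=1) ✓
  P(A=1)·P(B=0) = 9/16 × 1/16 = 9/256 = P(A=1,B=0) ✓
  P(A=1)·P(B=1) = 9/16 × 15/16 = 135/256 = P(A=1,B=1) ✓
  P(A=2)·P(B=0) = 5/16 × 1/16 = 5/256 = P(A=2,B=0) ✓
  P(A=2)·P(B=1) = 5/16 × 15/16 = 75/256 = P(A=2,B=1) ✓

Yes, A and B are independent: every cell factors, so I(A;B) = 0 bits.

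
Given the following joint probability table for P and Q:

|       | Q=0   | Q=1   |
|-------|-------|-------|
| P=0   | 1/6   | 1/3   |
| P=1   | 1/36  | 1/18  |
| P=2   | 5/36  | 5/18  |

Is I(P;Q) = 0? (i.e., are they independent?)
Marginal P(P) (row sums):
  P(P=0) = 1/6 + 1/3 = 1/2
  P(P=1) = 1/36 + 1/18 = 1/12
  P(P=2) = 5/36 + 5/18 = 5/12
Marginal P(Q) (column sums):
  P(Q=0) = 1/6 + 1/36 + 5/36 = 1/3
  P(Q=1) = 1/3 + 1/18 + 5/18 = 2/3

P and Q are independent iff P(P=i,Q=j) = P(P=i)·P(Q=j) for every cell.
  P(P=0)·P(Q=0) = 1/2 × 1/3 = 1/6 = P(P=0,Q=0) ✓
  P(P=0)·P(Q=1) = 1/2 × 2/3 = 1/3 = P(P=0,Q=1) ✓
  P(P=1)·P(Q=0) = 1/12 × 1/3 = 1/36 = P(P=1,Q=0) ✓
  P(P=1)·P(Q=1) = 1/12 × 2/3 = 1/18 = P(P=1,Q=1) ✓
  P(P=2)·P(Q=0) = 5/12 × 1/3 = 5/36 = P(P=2,Q=0) ✓
  P(P=2)·P(Q=1) = 5/12 × 2/3 = 5/18 = P(P=2,Q=1) ✓

Yes, P and Q are independent: every cell factors, so I(P;Q) = 0 bits.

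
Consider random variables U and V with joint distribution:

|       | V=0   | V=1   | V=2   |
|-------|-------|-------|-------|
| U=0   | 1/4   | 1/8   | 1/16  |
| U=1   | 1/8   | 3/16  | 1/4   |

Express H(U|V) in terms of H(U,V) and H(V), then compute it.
H(U|V) = H(U,V) - H(V)

Marginal P(V) (column sums):
  P(V=0) = 1/4 + 1/8 = 3/8
  P(V=1) = 1/8 + 3/16 = 5/16
  P(V=2) = 1/16 + 1/4 = 5/16

H(U,V) = -[(1/4)·log₂(1/4) + (1/8)·log₂(1/8) + (1/16)·log₂(1/16) + (1/8)·log₂(1/8) + (3/16)·log₂(3/16) + (1/4)·log₂(1/4)]
  = 0.5000 + 0.3750 + 0.2500 + 0.3750 + 0.4528 + 0.5000
  = 2.4528 bits
H(V) = -[(3/8)·log₂(3/8) + (5/16)·log₂(5/16) + (5/16)·log₂(5/16)]
  = 0.5306 + 0.5244 + 0.5244
  = 1.5794 bits

H(U|V) = 2.4528 - 1.5794 = 0.8734 bits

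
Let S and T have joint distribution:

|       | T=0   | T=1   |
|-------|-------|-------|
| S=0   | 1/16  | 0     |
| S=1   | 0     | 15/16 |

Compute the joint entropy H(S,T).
H(S,T) = -Σ P(S,T) log₂ P(S,T), summed over the non-zero cells:
H(S,T) = -[(1/16)·log₂(1/16) + (15/16)·log₂(15/16)]
  = 0.2500 + 0.0873
  = 0.3373 bits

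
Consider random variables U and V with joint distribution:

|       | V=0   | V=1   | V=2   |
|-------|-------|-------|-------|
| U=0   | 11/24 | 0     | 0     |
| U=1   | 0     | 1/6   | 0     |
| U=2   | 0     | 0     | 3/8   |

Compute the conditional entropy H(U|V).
Marginal P(V) (column sums):
  P(V=0) = 11/24 + 0 + 0 = 11/24
  P(V=1) = 0 + 1/6 + 0 = 1/6
  P(V=2) = 0 + 0 + 3/8 = 3/8

H(U|V) = -Σ P(U,V)·log₂ P(U|V), where P(U|V) = P(U,V) / P(V)
  (cells with P(U,V) = 0 contribute 0)
  (U=0,V=0): P(U|V) = (11/24)/(11/24) = 1;  -(11/24)·log₂(1) = 0.0000
  (U=1,V=1): P(U|V) = (1/6)/(1/6) = 1;  -(1/6)·log₂(1) = 0.0000
  (U=2,V=2): P(U|V) = (3/8)/(3/8) = 1;  -(3/8)·log₂(1) = 0.0000
H(U|V) = 0.0000 + 0.0000 + 0.0000
  = 0.0000 bits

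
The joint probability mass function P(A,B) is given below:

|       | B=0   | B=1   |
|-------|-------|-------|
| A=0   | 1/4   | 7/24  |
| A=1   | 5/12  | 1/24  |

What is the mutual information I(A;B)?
Marginal P(A) (row sums):
  P(A=0) = 1/4 + 7/24 = 13/24
  P(A=1) = 5/12 + 1/24 = 11/24
Marginal P(B) (column sums):
  P(B=0) = 1/4 + 5/12 = 2/3
  P(B=1) = 7/24 + 1/24 = 1/3

H(A) = -[(13/24)·log₂(13/24) + (11/24)·log₂(11/24)]
  = 0.4791 + 0.5159
  = 0.9950 bits
H(B) = -[(2/3)·log₂(2/3) + (1/3)·log₂(1/3)]
  = 0.3900 + 0.5283
  = 0.9183 bits
H(A,B) = -[(1/4)·log₂(1/4) + (7/24)·log₂(7/24) + (5/12)·log₂(5/12) + (1/24)·log₂(1/24)]
  = 0.5000 + 0.5185 + 0.5263 + 0.1910
  = 1.7358 bits

I(A;B) = H(A) + H(B) - H(A,B)
  = 0.9950 + 0.9183 - 1.7358
  = 0.1775 bits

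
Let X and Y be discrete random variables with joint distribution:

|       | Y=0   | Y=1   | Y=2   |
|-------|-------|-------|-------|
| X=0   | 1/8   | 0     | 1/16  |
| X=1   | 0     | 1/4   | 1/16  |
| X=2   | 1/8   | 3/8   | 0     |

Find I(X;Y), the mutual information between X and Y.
Marginal P(X) (row sums):
  P(X=0) = 1/8 + 0 + 1/16 = 3/16
  P(X=1) = 0 + 1/4 + 1/16 = 5/16
  P(X=2) = 1/8 + 3/8 + 0 = 1/2
Marginal P(Y) (column sums):
  P(Y=0) = 1/8 + 0 + 1/8 = 1/4
  P(Y=1) = 0 + 1/4 + 3/8 = 5/8
  P(Y=2) = 1/16 + 1/16 + 0 = 1/8

H(X) = -[(3/16)·log₂(3/16) + (5/16)·log₂(5/16) + (1/2)·log₂(1/2)]
  = 0.4528 + 0.5244 + 0.5000
  = 1.4772 bits
H(Y) = -[(1/4)·log₂(1/4) + (5/8)·log₂(5/8) + (1/8)·log₂(1/8)]
  = 0.5000 + 0.4238 + 0.3750
  = 1.2988 bits
H(X,Y) = -[(1/8)·log₂(1/8) + (1/16)·log₂(1/16) + (1/4)·log₂(1/4) + (1/16)·log₂(1/16) + (1/8)·log₂(1/8) + (3/8)·log₂(3/8)]
  = 0.3750 + 0.2500 + 0.5000 + 0.2500 + 0.3750 + 0.5306
  = 2.2806 bits

I(X;Y) = H(X) + H(Y) - H(X,Y)
  = 1.4772 + 1.2988 - 2.2806
  = 0.4954 bits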